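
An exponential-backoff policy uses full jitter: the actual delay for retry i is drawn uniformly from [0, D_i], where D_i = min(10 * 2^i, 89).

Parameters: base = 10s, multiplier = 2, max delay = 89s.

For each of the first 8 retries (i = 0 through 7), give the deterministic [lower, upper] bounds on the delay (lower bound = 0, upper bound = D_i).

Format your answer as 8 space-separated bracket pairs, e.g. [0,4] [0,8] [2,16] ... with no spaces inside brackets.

Answer: [0,10] [0,20] [0,40] [0,80] [0,89] [0,89] [0,89] [0,89]

Derivation:
Computing bounds per retry:
  i=0: D_i=min(10*2^0,89)=10, bounds=[0,10]
  i=1: D_i=min(10*2^1,89)=20, bounds=[0,20]
  i=2: D_i=min(10*2^2,89)=40, bounds=[0,40]
  i=3: D_i=min(10*2^3,89)=80, bounds=[0,80]
  i=4: D_i=min(10*2^4,89)=89, bounds=[0,89]
  i=5: D_i=min(10*2^5,89)=89, bounds=[0,89]
  i=6: D_i=min(10*2^6,89)=89, bounds=[0,89]
  i=7: D_i=min(10*2^7,89)=89, bounds=[0,89]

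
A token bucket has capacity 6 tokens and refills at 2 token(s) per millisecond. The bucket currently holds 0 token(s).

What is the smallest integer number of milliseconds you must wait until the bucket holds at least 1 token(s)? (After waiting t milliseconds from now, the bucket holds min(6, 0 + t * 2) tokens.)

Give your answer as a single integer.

Need 0 + t * 2 >= 1, so t >= 1/2.
Smallest integer t = ceil(1/2) = 1.

Answer: 1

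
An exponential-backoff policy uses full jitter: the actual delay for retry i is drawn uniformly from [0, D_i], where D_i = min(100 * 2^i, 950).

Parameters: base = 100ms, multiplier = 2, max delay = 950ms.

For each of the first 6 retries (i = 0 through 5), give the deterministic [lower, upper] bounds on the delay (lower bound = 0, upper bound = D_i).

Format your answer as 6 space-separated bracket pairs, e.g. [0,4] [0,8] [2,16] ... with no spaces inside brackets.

Answer: [0,100] [0,200] [0,400] [0,800] [0,950] [0,950]

Derivation:
Computing bounds per retry:
  i=0: D_i=min(100*2^0,950)=100, bounds=[0,100]
  i=1: D_i=min(100*2^1,950)=200, bounds=[0,200]
  i=2: D_i=min(100*2^2,950)=400, bounds=[0,400]
  i=3: D_i=min(100*2^3,950)=800, bounds=[0,800]
  i=4: D_i=min(100*2^4,950)=950, bounds=[0,950]
  i=5: D_i=min(100*2^5,950)=950, bounds=[0,950]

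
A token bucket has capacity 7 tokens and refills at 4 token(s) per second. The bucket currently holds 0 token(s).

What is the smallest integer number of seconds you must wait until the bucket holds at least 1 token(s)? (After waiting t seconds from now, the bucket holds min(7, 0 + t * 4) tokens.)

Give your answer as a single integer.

Answer: 1

Derivation:
Need 0 + t * 4 >= 1, so t >= 1/4.
Smallest integer t = ceil(1/4) = 1.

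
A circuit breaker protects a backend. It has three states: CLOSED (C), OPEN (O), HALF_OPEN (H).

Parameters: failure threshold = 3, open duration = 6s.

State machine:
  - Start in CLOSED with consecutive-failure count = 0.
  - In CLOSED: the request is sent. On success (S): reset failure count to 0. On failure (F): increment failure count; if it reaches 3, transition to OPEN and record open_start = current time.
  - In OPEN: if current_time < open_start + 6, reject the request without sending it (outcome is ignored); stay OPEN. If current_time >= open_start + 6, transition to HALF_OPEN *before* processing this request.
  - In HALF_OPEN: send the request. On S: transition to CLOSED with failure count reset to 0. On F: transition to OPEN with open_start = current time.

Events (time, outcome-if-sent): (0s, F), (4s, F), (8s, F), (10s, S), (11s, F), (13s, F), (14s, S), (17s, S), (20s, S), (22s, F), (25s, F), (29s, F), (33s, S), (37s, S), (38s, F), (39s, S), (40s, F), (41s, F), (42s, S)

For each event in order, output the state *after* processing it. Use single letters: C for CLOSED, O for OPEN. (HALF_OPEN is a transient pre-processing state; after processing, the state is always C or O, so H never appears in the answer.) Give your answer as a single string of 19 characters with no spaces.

Answer: CCOOOOCCCCCOOCCCCCC

Derivation:
State after each event:
  event#1 t=0s outcome=F: state=CLOSED
  event#2 t=4s outcome=F: state=CLOSED
  event#3 t=8s outcome=F: state=OPEN
  event#4 t=10s outcome=S: state=OPEN
  event#5 t=11s outcome=F: state=OPEN
  event#6 t=13s outcome=F: state=OPEN
  event#7 t=14s outcome=S: state=CLOSED
  event#8 t=17s outcome=S: state=CLOSED
  event#9 t=20s outcome=S: state=CLOSED
  event#10 t=22s outcome=F: state=CLOSED
  event#11 t=25s outcome=F: state=CLOSED
  event#12 t=29s outcome=F: state=OPEN
  event#13 t=33s outcome=S: state=OPEN
  event#14 t=37s outcome=S: state=CLOSED
  event#15 t=38s outcome=F: state=CLOSED
  event#16 t=39s outcome=S: state=CLOSED
  event#17 t=40s outcome=F: state=CLOSED
  event#18 t=41s outcome=F: state=CLOSED
  event#19 t=42s outcome=S: state=CLOSED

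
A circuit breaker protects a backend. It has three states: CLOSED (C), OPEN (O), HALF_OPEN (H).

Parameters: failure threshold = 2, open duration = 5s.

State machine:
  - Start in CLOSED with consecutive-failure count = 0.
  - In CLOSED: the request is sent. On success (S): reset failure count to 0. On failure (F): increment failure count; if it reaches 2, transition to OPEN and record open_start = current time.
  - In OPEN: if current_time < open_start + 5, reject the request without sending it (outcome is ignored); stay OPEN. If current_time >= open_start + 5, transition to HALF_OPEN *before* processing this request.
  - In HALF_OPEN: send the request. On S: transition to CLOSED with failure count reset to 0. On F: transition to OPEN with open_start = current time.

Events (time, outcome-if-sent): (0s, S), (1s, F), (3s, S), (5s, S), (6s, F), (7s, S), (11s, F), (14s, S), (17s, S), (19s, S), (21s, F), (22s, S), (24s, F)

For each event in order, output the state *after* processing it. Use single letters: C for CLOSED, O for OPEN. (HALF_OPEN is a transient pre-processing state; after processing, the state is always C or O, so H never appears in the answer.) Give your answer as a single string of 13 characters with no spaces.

State after each event:
  event#1 t=0s outcome=S: state=CLOSED
  event#2 t=1s outcome=F: state=CLOSED
  event#3 t=3s outcome=S: state=CLOSED
  event#4 t=5s outcome=S: state=CLOSED
  event#5 t=6s outcome=F: state=CLOSED
  event#6 t=7s outcome=S: state=CLOSED
  event#7 t=11s outcome=F: state=CLOSED
  event#8 t=14s outcome=S: state=CLOSED
  event#9 t=17s outcome=S: state=CLOSED
  event#10 t=19s outcome=S: state=CLOSED
  event#11 t=21s outcome=F: state=CLOSED
  event#12 t=22s outcome=S: state=CLOSED
  event#13 t=24s outcome=F: state=CLOSED

Answer: CCCCCCCCCCCCC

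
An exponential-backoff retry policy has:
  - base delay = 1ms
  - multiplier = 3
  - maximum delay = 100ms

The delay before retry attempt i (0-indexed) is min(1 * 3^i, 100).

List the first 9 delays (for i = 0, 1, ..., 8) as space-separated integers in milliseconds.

Computing each delay:
  i=0: min(1*3^0, 100) = 1
  i=1: min(1*3^1, 100) = 3
  i=2: min(1*3^2, 100) = 9
  i=3: min(1*3^3, 100) = 27
  i=4: min(1*3^4, 100) = 81
  i=5: min(1*3^5, 100) = 100
  i=6: min(1*3^6, 100) = 100
  i=7: min(1*3^7, 100) = 100
  i=8: min(1*3^8, 100) = 100

Answer: 1 3 9 27 81 100 100 100 100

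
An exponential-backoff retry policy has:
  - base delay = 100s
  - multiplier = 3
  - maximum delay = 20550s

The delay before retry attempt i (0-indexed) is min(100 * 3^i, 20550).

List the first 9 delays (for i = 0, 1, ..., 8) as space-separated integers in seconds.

Computing each delay:
  i=0: min(100*3^0, 20550) = 100
  i=1: min(100*3^1, 20550) = 300
  i=2: min(100*3^2, 20550) = 900
  i=3: min(100*3^3, 20550) = 2700
  i=4: min(100*3^4, 20550) = 8100
  i=5: min(100*3^5, 20550) = 20550
  i=6: min(100*3^6, 20550) = 20550
  i=7: min(100*3^7, 20550) = 20550
  i=8: min(100*3^8, 20550) = 20550

Answer: 100 300 900 2700 8100 20550 20550 20550 20550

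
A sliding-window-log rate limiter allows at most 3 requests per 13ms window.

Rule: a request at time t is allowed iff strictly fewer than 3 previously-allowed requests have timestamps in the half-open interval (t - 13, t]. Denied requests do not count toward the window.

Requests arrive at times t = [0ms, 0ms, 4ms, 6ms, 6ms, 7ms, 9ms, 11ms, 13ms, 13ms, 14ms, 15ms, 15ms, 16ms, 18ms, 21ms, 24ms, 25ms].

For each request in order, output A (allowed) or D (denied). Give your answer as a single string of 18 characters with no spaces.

Answer: AAADDDDDAADDDDADDD

Derivation:
Tracking allowed requests in the window:
  req#1 t=0ms: ALLOW
  req#2 t=0ms: ALLOW
  req#3 t=4ms: ALLOW
  req#4 t=6ms: DENY
  req#5 t=6ms: DENY
  req#6 t=7ms: DENY
  req#7 t=9ms: DENY
  req#8 t=11ms: DENY
  req#9 t=13ms: ALLOW
  req#10 t=13ms: ALLOW
  req#11 t=14ms: DENY
  req#12 t=15ms: DENY
  req#13 t=15ms: DENY
  req#14 t=16ms: DENY
  req#15 t=18ms: ALLOW
  req#16 t=21ms: DENY
  req#17 t=24ms: DENY
  req#18 t=25ms: DENY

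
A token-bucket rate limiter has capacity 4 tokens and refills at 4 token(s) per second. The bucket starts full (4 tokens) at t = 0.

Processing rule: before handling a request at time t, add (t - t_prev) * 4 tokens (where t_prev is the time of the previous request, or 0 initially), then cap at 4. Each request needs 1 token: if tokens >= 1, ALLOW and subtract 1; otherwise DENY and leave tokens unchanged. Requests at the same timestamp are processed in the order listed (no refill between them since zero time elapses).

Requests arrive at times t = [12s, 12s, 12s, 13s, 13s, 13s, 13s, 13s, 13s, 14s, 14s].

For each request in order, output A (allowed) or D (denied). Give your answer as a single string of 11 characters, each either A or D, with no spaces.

Simulating step by step:
  req#1 t=12s: ALLOW
  req#2 t=12s: ALLOW
  req#3 t=12s: ALLOW
  req#4 t=13s: ALLOW
  req#5 t=13s: ALLOW
  req#6 t=13s: ALLOW
  req#7 t=13s: ALLOW
  req#8 t=13s: DENY
  req#9 t=13s: DENY
  req#10 t=14s: ALLOW
  req#11 t=14s: ALLOW

Answer: AAAAAAADDAA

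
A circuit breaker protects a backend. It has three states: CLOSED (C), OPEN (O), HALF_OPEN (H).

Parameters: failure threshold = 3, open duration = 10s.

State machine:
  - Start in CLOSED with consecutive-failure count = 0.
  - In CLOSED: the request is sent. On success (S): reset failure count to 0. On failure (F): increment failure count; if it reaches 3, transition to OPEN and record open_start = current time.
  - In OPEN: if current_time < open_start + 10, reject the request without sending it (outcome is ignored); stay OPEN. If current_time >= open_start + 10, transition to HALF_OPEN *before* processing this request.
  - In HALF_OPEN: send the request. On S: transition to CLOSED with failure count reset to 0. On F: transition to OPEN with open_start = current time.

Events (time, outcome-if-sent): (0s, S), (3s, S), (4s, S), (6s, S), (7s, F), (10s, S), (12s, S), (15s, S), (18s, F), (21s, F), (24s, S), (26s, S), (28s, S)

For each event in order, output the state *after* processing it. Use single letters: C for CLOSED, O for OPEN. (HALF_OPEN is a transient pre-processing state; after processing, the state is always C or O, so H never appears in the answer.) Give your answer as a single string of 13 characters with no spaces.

State after each event:
  event#1 t=0s outcome=S: state=CLOSED
  event#2 t=3s outcome=S: state=CLOSED
  event#3 t=4s outcome=S: state=CLOSED
  event#4 t=6s outcome=S: state=CLOSED
  event#5 t=7s outcome=F: state=CLOSED
  event#6 t=10s outcome=S: state=CLOSED
  event#7 t=12s outcome=S: state=CLOSED
  event#8 t=15s outcome=S: state=CLOSED
  event#9 t=18s outcome=F: state=CLOSED
  event#10 t=21s outcome=F: state=CLOSED
  event#11 t=24s outcome=S: state=CLOSED
  event#12 t=26s outcome=S: state=CLOSED
  event#13 t=28s outcome=S: state=CLOSED

Answer: CCCCCCCCCCCCC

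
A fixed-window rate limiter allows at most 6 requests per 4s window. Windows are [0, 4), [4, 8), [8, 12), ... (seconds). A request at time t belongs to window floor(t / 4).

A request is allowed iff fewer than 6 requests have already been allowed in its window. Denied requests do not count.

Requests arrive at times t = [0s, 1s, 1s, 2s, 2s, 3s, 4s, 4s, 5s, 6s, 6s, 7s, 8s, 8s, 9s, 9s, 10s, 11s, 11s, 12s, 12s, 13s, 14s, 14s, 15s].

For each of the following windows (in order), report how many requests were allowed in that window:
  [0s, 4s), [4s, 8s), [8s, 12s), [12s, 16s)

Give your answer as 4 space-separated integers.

Processing requests:
  req#1 t=0s (window 0): ALLOW
  req#2 t=1s (window 0): ALLOW
  req#3 t=1s (window 0): ALLOW
  req#4 t=2s (window 0): ALLOW
  req#5 t=2s (window 0): ALLOW
  req#6 t=3s (window 0): ALLOW
  req#7 t=4s (window 1): ALLOW
  req#8 t=4s (window 1): ALLOW
  req#9 t=5s (window 1): ALLOW
  req#10 t=6s (window 1): ALLOW
  req#11 t=6s (window 1): ALLOW
  req#12 t=7s (window 1): ALLOW
  req#13 t=8s (window 2): ALLOW
  req#14 t=8s (window 2): ALLOW
  req#15 t=9s (window 2): ALLOW
  req#16 t=9s (window 2): ALLOW
  req#17 t=10s (window 2): ALLOW
  req#18 t=11s (window 2): ALLOW
  req#19 t=11s (window 2): DENY
  req#20 t=12s (window 3): ALLOW
  req#21 t=12s (window 3): ALLOW
  req#22 t=13s (window 3): ALLOW
  req#23 t=14s (window 3): ALLOW
  req#24 t=14s (window 3): ALLOW
  req#25 t=15s (window 3): ALLOW

Allowed counts by window: 6 6 6 6

Answer: 6 6 6 6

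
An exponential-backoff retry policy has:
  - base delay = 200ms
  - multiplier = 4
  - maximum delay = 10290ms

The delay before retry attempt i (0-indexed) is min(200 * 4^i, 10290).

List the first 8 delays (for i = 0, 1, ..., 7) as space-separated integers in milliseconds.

Computing each delay:
  i=0: min(200*4^0, 10290) = 200
  i=1: min(200*4^1, 10290) = 800
  i=2: min(200*4^2, 10290) = 3200
  i=3: min(200*4^3, 10290) = 10290
  i=4: min(200*4^4, 10290) = 10290
  i=5: min(200*4^5, 10290) = 10290
  i=6: min(200*4^6, 10290) = 10290
  i=7: min(200*4^7, 10290) = 10290

Answer: 200 800 3200 10290 10290 10290 10290 10290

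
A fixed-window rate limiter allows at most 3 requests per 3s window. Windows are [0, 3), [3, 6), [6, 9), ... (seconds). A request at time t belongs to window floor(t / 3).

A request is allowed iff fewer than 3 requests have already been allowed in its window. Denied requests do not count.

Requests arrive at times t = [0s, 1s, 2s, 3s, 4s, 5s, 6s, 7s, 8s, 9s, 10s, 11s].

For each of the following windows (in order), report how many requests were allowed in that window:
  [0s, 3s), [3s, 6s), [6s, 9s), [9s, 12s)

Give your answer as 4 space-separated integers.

Answer: 3 3 3 3

Derivation:
Processing requests:
  req#1 t=0s (window 0): ALLOW
  req#2 t=1s (window 0): ALLOW
  req#3 t=2s (window 0): ALLOW
  req#4 t=3s (window 1): ALLOW
  req#5 t=4s (window 1): ALLOW
  req#6 t=5s (window 1): ALLOW
  req#7 t=6s (window 2): ALLOW
  req#8 t=7s (window 2): ALLOW
  req#9 t=8s (window 2): ALLOW
  req#10 t=9s (window 3): ALLOW
  req#11 t=10s (window 3): ALLOW
  req#12 t=11s (window 3): ALLOW

Allowed counts by window: 3 3 3 3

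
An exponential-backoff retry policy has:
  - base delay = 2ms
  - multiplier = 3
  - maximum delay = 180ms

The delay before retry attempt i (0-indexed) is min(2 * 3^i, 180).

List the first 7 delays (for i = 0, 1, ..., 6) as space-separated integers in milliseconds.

Computing each delay:
  i=0: min(2*3^0, 180) = 2
  i=1: min(2*3^1, 180) = 6
  i=2: min(2*3^2, 180) = 18
  i=3: min(2*3^3, 180) = 54
  i=4: min(2*3^4, 180) = 162
  i=5: min(2*3^5, 180) = 180
  i=6: min(2*3^6, 180) = 180

Answer: 2 6 18 54 162 180 180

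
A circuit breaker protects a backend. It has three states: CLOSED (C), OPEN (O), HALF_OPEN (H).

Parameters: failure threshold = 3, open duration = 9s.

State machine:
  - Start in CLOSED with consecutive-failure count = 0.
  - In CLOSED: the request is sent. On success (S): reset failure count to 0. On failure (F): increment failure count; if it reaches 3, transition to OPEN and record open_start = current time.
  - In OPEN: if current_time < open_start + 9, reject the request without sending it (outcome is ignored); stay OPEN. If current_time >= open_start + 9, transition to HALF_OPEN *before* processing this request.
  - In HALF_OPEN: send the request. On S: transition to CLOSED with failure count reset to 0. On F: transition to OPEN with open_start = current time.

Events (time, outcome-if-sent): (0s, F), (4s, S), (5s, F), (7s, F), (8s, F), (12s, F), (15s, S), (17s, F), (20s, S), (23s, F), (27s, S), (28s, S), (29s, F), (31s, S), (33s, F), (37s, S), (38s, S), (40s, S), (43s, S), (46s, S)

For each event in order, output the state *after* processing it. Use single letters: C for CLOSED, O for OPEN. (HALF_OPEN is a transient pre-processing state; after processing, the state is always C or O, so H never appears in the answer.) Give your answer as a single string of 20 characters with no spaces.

Answer: CCCCOOOOOOCCCCCCCCCC

Derivation:
State after each event:
  event#1 t=0s outcome=F: state=CLOSED
  event#2 t=4s outcome=S: state=CLOSED
  event#3 t=5s outcome=F: state=CLOSED
  event#4 t=7s outcome=F: state=CLOSED
  event#5 t=8s outcome=F: state=OPEN
  event#6 t=12s outcome=F: state=OPEN
  event#7 t=15s outcome=S: state=OPEN
  event#8 t=17s outcome=F: state=OPEN
  event#9 t=20s outcome=S: state=OPEN
  event#10 t=23s outcome=F: state=OPEN
  event#11 t=27s outcome=S: state=CLOSED
  event#12 t=28s outcome=S: state=CLOSED
  event#13 t=29s outcome=F: state=CLOSED
  event#14 t=31s outcome=S: state=CLOSED
  event#15 t=33s outcome=F: state=CLOSED
  event#16 t=37s outcome=S: state=CLOSED
  event#17 t=38s outcome=S: state=CLOSED
  event#18 t=40s outcome=S: state=CLOSED
  event#19 t=43s outcome=S: state=CLOSED
  event#20 t=46s outcome=S: state=CLOSED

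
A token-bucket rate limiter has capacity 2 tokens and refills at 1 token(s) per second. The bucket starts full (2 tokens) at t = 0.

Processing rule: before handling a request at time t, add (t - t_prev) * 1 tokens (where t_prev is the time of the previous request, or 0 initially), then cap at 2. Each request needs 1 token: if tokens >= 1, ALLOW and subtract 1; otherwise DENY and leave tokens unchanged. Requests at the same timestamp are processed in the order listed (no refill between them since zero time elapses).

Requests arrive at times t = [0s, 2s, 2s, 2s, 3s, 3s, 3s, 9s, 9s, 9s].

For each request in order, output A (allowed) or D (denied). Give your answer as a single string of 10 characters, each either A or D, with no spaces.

Simulating step by step:
  req#1 t=0s: ALLOW
  req#2 t=2s: ALLOW
  req#3 t=2s: ALLOW
  req#4 t=2s: DENY
  req#5 t=3s: ALLOW
  req#6 t=3s: DENY
  req#7 t=3s: DENY
  req#8 t=9s: ALLOW
  req#9 t=9s: ALLOW
  req#10 t=9s: DENY

Answer: AAADADDAAD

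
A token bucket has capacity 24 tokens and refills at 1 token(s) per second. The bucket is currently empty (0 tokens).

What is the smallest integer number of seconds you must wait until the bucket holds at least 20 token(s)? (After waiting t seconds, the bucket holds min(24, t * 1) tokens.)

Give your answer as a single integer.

Need t * 1 >= 20, so t >= 20/1.
Smallest integer t = ceil(20/1) = 20.

Answer: 20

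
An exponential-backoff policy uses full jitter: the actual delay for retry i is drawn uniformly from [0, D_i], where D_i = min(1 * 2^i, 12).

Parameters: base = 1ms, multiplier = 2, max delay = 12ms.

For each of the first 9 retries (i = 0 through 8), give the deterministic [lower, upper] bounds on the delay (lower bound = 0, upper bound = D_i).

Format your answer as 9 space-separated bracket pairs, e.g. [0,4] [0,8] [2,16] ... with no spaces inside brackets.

Answer: [0,1] [0,2] [0,4] [0,8] [0,12] [0,12] [0,12] [0,12] [0,12]

Derivation:
Computing bounds per retry:
  i=0: D_i=min(1*2^0,12)=1, bounds=[0,1]
  i=1: D_i=min(1*2^1,12)=2, bounds=[0,2]
  i=2: D_i=min(1*2^2,12)=4, bounds=[0,4]
  i=3: D_i=min(1*2^3,12)=8, bounds=[0,8]
  i=4: D_i=min(1*2^4,12)=12, bounds=[0,12]
  i=5: D_i=min(1*2^5,12)=12, bounds=[0,12]
  i=6: D_i=min(1*2^6,12)=12, bounds=[0,12]
  i=7: D_i=min(1*2^7,12)=12, bounds=[0,12]
  i=8: D_i=min(1*2^8,12)=12, bounds=[0,12]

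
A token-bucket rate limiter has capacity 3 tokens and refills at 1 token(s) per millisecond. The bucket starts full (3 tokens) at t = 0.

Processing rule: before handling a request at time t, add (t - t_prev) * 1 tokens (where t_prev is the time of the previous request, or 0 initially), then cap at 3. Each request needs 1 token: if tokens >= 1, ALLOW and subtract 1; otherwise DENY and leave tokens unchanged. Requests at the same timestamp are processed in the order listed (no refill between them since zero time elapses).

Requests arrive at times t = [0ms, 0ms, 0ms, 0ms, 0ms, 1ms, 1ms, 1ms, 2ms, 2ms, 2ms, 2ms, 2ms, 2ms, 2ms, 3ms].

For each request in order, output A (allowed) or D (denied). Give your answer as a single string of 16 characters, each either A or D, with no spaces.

Answer: AAADDADDADDDDDDA

Derivation:
Simulating step by step:
  req#1 t=0ms: ALLOW
  req#2 t=0ms: ALLOW
  req#3 t=0ms: ALLOW
  req#4 t=0ms: DENY
  req#5 t=0ms: DENY
  req#6 t=1ms: ALLOW
  req#7 t=1ms: DENY
  req#8 t=1ms: DENY
  req#9 t=2ms: ALLOW
  req#10 t=2ms: DENY
  req#11 t=2ms: DENY
  req#12 t=2ms: DENY
  req#13 t=2ms: DENY
  req#14 t=2ms: DENY
  req#15 t=2ms: DENY
  req#16 t=3ms: ALLOW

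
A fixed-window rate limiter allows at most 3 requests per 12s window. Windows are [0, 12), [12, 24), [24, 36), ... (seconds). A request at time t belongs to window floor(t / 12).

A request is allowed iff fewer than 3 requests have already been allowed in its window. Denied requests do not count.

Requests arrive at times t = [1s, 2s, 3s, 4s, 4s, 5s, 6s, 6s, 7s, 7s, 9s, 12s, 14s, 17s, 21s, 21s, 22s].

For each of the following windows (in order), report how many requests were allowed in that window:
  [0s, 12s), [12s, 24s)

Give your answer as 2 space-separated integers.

Answer: 3 3

Derivation:
Processing requests:
  req#1 t=1s (window 0): ALLOW
  req#2 t=2s (window 0): ALLOW
  req#3 t=3s (window 0): ALLOW
  req#4 t=4s (window 0): DENY
  req#5 t=4s (window 0): DENY
  req#6 t=5s (window 0): DENY
  req#7 t=6s (window 0): DENY
  req#8 t=6s (window 0): DENY
  req#9 t=7s (window 0): DENY
  req#10 t=7s (window 0): DENY
  req#11 t=9s (window 0): DENY
  req#12 t=12s (window 1): ALLOW
  req#13 t=14s (window 1): ALLOW
  req#14 t=17s (window 1): ALLOW
  req#15 t=21s (window 1): DENY
  req#16 t=21s (window 1): DENY
  req#17 t=22s (window 1): DENY

Allowed counts by window: 3 3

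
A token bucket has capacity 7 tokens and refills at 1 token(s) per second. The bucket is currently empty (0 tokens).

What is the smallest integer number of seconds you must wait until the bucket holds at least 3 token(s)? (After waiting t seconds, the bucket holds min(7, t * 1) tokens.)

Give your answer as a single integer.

Need t * 1 >= 3, so t >= 3/1.
Smallest integer t = ceil(3/1) = 3.

Answer: 3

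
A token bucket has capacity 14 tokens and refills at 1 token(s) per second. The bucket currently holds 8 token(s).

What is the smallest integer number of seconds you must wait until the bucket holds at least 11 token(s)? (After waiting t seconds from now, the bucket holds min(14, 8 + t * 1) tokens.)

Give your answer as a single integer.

Need 8 + t * 1 >= 11, so t >= 3/1.
Smallest integer t = ceil(3/1) = 3.

Answer: 3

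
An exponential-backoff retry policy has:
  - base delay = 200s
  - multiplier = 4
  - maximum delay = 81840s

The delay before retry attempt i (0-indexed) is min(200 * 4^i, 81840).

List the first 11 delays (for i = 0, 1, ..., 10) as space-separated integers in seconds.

Answer: 200 800 3200 12800 51200 81840 81840 81840 81840 81840 81840

Derivation:
Computing each delay:
  i=0: min(200*4^0, 81840) = 200
  i=1: min(200*4^1, 81840) = 800
  i=2: min(200*4^2, 81840) = 3200
  i=3: min(200*4^3, 81840) = 12800
  i=4: min(200*4^4, 81840) = 51200
  i=5: min(200*4^5, 81840) = 81840
  i=6: min(200*4^6, 81840) = 81840
  i=7: min(200*4^7, 81840) = 81840
  i=8: min(200*4^8, 81840) = 81840
  i=9: min(200*4^9, 81840) = 81840
  i=10: min(200*4^10, 81840) = 81840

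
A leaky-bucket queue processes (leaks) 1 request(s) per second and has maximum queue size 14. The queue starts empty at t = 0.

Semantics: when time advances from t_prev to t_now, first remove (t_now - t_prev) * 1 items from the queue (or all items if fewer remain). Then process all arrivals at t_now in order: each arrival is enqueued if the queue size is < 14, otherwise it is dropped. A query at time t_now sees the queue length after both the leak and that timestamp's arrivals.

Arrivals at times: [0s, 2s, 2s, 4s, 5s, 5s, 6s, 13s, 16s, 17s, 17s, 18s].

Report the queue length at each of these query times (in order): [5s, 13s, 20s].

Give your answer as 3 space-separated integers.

Queue lengths at query times:
  query t=5s: backlog = 2
  query t=13s: backlog = 1
  query t=20s: backlog = 0

Answer: 2 1 0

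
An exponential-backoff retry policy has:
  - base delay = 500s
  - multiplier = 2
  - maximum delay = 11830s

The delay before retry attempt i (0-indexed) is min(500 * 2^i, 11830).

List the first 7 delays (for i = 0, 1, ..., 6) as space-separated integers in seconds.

Answer: 500 1000 2000 4000 8000 11830 11830

Derivation:
Computing each delay:
  i=0: min(500*2^0, 11830) = 500
  i=1: min(500*2^1, 11830) = 1000
  i=2: min(500*2^2, 11830) = 2000
  i=3: min(500*2^3, 11830) = 4000
  i=4: min(500*2^4, 11830) = 8000
  i=5: min(500*2^5, 11830) = 11830
  i=6: min(500*2^6, 11830) = 11830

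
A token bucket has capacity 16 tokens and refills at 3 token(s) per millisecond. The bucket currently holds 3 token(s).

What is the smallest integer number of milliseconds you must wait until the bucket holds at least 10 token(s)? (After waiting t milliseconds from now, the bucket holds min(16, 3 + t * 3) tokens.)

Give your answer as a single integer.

Answer: 3

Derivation:
Need 3 + t * 3 >= 10, so t >= 7/3.
Smallest integer t = ceil(7/3) = 3.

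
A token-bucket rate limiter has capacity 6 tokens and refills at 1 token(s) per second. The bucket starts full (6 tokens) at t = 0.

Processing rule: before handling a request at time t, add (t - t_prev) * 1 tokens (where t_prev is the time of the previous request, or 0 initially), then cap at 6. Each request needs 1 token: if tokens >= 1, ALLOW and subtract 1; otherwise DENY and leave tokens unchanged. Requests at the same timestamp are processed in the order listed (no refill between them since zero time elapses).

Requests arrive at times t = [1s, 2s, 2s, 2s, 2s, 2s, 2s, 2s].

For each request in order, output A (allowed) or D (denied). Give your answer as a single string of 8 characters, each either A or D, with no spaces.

Simulating step by step:
  req#1 t=1s: ALLOW
  req#2 t=2s: ALLOW
  req#3 t=2s: ALLOW
  req#4 t=2s: ALLOW
  req#5 t=2s: ALLOW
  req#6 t=2s: ALLOW
  req#7 t=2s: ALLOW
  req#8 t=2s: DENY

Answer: AAAAAAAD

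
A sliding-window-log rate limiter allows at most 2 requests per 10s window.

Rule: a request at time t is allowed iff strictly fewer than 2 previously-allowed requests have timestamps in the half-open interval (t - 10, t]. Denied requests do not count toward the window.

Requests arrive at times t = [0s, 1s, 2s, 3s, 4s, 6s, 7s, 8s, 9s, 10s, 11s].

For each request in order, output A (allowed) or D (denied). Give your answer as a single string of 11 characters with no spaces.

Answer: AADDDDDDDAA

Derivation:
Tracking allowed requests in the window:
  req#1 t=0s: ALLOW
  req#2 t=1s: ALLOW
  req#3 t=2s: DENY
  req#4 t=3s: DENY
  req#5 t=4s: DENY
  req#6 t=6s: DENY
  req#7 t=7s: DENY
  req#8 t=8s: DENY
  req#9 t=9s: DENY
  req#10 t=10s: ALLOW
  req#11 t=11s: ALLOW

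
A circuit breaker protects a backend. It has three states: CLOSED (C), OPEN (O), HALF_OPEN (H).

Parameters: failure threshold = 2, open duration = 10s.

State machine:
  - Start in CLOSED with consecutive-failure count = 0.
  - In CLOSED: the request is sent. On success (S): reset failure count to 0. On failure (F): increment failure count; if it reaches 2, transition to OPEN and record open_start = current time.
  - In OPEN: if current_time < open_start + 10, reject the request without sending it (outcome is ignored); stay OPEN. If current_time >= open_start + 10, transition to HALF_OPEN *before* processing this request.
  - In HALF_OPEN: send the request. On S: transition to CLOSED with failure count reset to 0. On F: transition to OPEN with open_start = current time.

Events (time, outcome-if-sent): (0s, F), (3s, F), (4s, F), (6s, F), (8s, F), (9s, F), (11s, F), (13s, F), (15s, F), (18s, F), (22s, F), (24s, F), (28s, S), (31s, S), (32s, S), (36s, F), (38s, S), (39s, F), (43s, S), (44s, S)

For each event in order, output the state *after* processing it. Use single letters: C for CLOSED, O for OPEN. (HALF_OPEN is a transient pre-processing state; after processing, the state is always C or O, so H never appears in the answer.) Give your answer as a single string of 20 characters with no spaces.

Answer: COOOOOOOOOOOOOOOOOOO

Derivation:
State after each event:
  event#1 t=0s outcome=F: state=CLOSED
  event#2 t=3s outcome=F: state=OPEN
  event#3 t=4s outcome=F: state=OPEN
  event#4 t=6s outcome=F: state=OPEN
  event#5 t=8s outcome=F: state=OPEN
  event#6 t=9s outcome=F: state=OPEN
  event#7 t=11s outcome=F: state=OPEN
  event#8 t=13s outcome=F: state=OPEN
  event#9 t=15s outcome=F: state=OPEN
  event#10 t=18s outcome=F: state=OPEN
  event#11 t=22s outcome=F: state=OPEN
  event#12 t=24s outcome=F: state=OPEN
  event#13 t=28s outcome=S: state=OPEN
  event#14 t=31s outcome=S: state=OPEN
  event#15 t=32s outcome=S: state=OPEN
  event#16 t=36s outcome=F: state=OPEN
  event#17 t=38s outcome=S: state=OPEN
  event#18 t=39s outcome=F: state=OPEN
  event#19 t=43s outcome=S: state=OPEN
  event#20 t=44s outcome=S: state=OPEN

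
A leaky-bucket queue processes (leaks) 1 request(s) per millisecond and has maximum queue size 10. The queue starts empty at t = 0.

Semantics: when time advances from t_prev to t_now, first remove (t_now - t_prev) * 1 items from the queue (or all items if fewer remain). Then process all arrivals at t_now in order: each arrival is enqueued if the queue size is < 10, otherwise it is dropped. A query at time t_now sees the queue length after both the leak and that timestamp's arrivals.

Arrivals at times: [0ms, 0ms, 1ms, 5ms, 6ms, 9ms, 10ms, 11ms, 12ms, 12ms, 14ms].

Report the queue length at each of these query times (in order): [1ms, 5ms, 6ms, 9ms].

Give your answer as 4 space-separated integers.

Answer: 2 1 1 1

Derivation:
Queue lengths at query times:
  query t=1ms: backlog = 2
  query t=5ms: backlog = 1
  query t=6ms: backlog = 1
  query t=9ms: backlog = 1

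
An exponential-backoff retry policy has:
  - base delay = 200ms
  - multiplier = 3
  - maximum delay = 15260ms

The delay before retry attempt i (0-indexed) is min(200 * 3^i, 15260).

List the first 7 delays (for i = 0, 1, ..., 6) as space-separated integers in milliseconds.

Answer: 200 600 1800 5400 15260 15260 15260

Derivation:
Computing each delay:
  i=0: min(200*3^0, 15260) = 200
  i=1: min(200*3^1, 15260) = 600
  i=2: min(200*3^2, 15260) = 1800
  i=3: min(200*3^3, 15260) = 5400
  i=4: min(200*3^4, 15260) = 15260
  i=5: min(200*3^5, 15260) = 15260
  i=6: min(200*3^6, 15260) = 15260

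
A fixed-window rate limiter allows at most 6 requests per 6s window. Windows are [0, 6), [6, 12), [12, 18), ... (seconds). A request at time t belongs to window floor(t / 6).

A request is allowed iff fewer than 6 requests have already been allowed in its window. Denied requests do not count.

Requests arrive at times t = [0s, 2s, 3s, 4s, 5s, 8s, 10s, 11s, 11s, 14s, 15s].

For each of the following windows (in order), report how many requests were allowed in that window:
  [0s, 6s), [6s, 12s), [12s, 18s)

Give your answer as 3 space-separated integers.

Answer: 5 4 2

Derivation:
Processing requests:
  req#1 t=0s (window 0): ALLOW
  req#2 t=2s (window 0): ALLOW
  req#3 t=3s (window 0): ALLOW
  req#4 t=4s (window 0): ALLOW
  req#5 t=5s (window 0): ALLOW
  req#6 t=8s (window 1): ALLOW
  req#7 t=10s (window 1): ALLOW
  req#8 t=11s (window 1): ALLOW
  req#9 t=11s (window 1): ALLOW
  req#10 t=14s (window 2): ALLOW
  req#11 t=15s (window 2): ALLOW

Allowed counts by window: 5 4 2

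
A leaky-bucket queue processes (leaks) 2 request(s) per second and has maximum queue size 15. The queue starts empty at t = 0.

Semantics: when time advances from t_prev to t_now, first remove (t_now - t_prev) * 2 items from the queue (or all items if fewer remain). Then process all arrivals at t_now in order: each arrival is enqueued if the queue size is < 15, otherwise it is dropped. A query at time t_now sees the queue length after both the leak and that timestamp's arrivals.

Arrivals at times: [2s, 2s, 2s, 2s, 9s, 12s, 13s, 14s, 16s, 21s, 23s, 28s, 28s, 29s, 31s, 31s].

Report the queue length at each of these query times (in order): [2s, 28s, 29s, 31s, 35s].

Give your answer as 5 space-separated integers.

Answer: 4 2 1 2 0

Derivation:
Queue lengths at query times:
  query t=2s: backlog = 4
  query t=28s: backlog = 2
  query t=29s: backlog = 1
  query t=31s: backlog = 2
  query t=35s: backlog = 0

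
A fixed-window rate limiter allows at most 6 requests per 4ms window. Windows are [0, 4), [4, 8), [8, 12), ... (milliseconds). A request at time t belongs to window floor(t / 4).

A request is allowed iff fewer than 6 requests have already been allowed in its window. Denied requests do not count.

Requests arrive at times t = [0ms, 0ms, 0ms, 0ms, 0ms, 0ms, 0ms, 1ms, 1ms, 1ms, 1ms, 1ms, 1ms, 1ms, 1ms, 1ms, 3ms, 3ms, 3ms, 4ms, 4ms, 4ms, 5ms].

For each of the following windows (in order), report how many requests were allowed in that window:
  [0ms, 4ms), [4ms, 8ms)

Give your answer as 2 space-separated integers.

Answer: 6 4

Derivation:
Processing requests:
  req#1 t=0ms (window 0): ALLOW
  req#2 t=0ms (window 0): ALLOW
  req#3 t=0ms (window 0): ALLOW
  req#4 t=0ms (window 0): ALLOW
  req#5 t=0ms (window 0): ALLOW
  req#6 t=0ms (window 0): ALLOW
  req#7 t=0ms (window 0): DENY
  req#8 t=1ms (window 0): DENY
  req#9 t=1ms (window 0): DENY
  req#10 t=1ms (window 0): DENY
  req#11 t=1ms (window 0): DENY
  req#12 t=1ms (window 0): DENY
  req#13 t=1ms (window 0): DENY
  req#14 t=1ms (window 0): DENY
  req#15 t=1ms (window 0): DENY
  req#16 t=1ms (window 0): DENY
  req#17 t=3ms (window 0): DENY
  req#18 t=3ms (window 0): DENY
  req#19 t=3ms (window 0): DENY
  req#20 t=4ms (window 1): ALLOW
  req#21 t=4ms (window 1): ALLOW
  req#22 t=4ms (window 1): ALLOW
  req#23 t=5ms (window 1): ALLOW

Allowed counts by window: 6 4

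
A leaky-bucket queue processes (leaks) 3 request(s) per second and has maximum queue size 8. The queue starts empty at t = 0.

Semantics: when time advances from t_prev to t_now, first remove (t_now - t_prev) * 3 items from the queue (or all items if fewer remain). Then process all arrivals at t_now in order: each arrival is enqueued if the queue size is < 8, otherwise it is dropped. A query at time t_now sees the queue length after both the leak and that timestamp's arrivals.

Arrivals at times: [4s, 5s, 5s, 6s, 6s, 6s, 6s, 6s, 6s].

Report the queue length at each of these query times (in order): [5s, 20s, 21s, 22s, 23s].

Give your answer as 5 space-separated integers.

Answer: 2 0 0 0 0

Derivation:
Queue lengths at query times:
  query t=5s: backlog = 2
  query t=20s: backlog = 0
  query t=21s: backlog = 0
  query t=22s: backlog = 0
  query t=23s: backlog = 0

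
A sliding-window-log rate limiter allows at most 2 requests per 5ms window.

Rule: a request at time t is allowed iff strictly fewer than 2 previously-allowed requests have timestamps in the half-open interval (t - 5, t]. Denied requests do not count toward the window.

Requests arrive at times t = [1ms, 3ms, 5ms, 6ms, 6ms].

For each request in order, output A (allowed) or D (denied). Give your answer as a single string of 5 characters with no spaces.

Answer: AADAD

Derivation:
Tracking allowed requests in the window:
  req#1 t=1ms: ALLOW
  req#2 t=3ms: ALLOW
  req#3 t=5ms: DENY
  req#4 t=6ms: ALLOW
  req#5 t=6ms: DENY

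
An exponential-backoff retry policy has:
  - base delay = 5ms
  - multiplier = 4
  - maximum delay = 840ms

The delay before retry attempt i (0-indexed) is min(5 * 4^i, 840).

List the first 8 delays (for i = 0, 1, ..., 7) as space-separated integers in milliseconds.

Answer: 5 20 80 320 840 840 840 840

Derivation:
Computing each delay:
  i=0: min(5*4^0, 840) = 5
  i=1: min(5*4^1, 840) = 20
  i=2: min(5*4^2, 840) = 80
  i=3: min(5*4^3, 840) = 320
  i=4: min(5*4^4, 840) = 840
  i=5: min(5*4^5, 840) = 840
  i=6: min(5*4^6, 840) = 840
  i=7: min(5*4^7, 840) = 840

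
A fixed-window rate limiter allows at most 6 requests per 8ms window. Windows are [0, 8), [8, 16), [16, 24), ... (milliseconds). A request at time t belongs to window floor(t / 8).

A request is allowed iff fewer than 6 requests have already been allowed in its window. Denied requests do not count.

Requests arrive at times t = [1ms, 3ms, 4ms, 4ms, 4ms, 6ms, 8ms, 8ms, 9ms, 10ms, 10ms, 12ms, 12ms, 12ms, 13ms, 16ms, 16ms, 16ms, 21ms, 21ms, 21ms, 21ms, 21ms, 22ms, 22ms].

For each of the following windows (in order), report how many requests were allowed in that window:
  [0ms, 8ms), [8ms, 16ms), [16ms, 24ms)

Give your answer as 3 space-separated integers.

Answer: 6 6 6

Derivation:
Processing requests:
  req#1 t=1ms (window 0): ALLOW
  req#2 t=3ms (window 0): ALLOW
  req#3 t=4ms (window 0): ALLOW
  req#4 t=4ms (window 0): ALLOW
  req#5 t=4ms (window 0): ALLOW
  req#6 t=6ms (window 0): ALLOW
  req#7 t=8ms (window 1): ALLOW
  req#8 t=8ms (window 1): ALLOW
  req#9 t=9ms (window 1): ALLOW
  req#10 t=10ms (window 1): ALLOW
  req#11 t=10ms (window 1): ALLOW
  req#12 t=12ms (window 1): ALLOW
  req#13 t=12ms (window 1): DENY
  req#14 t=12ms (window 1): DENY
  req#15 t=13ms (window 1): DENY
  req#16 t=16ms (window 2): ALLOW
  req#17 t=16ms (window 2): ALLOW
  req#18 t=16ms (window 2): ALLOW
  req#19 t=21ms (window 2): ALLOW
  req#20 t=21ms (window 2): ALLOW
  req#21 t=21ms (window 2): ALLOW
  req#22 t=21ms (window 2): DENY
  req#23 t=21ms (window 2): DENY
  req#24 t=22ms (window 2): DENY
  req#25 t=22ms (window 2): DENY

Allowed counts by window: 6 6 6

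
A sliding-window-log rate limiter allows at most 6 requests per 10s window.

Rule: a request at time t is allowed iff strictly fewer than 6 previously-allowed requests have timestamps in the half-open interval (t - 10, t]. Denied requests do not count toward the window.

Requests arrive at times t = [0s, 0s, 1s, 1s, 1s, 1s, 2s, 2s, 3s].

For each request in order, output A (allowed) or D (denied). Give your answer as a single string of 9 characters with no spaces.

Tracking allowed requests in the window:
  req#1 t=0s: ALLOW
  req#2 t=0s: ALLOW
  req#3 t=1s: ALLOW
  req#4 t=1s: ALLOW
  req#5 t=1s: ALLOW
  req#6 t=1s: ALLOW
  req#7 t=2s: DENY
  req#8 t=2s: DENY
  req#9 t=3s: DENY

Answer: AAAAAADDD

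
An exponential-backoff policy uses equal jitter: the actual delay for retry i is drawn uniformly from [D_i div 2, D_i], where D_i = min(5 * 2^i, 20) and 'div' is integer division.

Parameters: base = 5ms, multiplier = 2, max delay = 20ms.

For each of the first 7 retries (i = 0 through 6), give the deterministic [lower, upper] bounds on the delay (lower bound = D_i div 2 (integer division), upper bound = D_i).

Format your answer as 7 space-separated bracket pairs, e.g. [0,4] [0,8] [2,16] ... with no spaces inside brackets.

Answer: [2,5] [5,10] [10,20] [10,20] [10,20] [10,20] [10,20]

Derivation:
Computing bounds per retry:
  i=0: D_i=min(5*2^0,20)=5, bounds=[2,5]
  i=1: D_i=min(5*2^1,20)=10, bounds=[5,10]
  i=2: D_i=min(5*2^2,20)=20, bounds=[10,20]
  i=3: D_i=min(5*2^3,20)=20, bounds=[10,20]
  i=4: D_i=min(5*2^4,20)=20, bounds=[10,20]
  i=5: D_i=min(5*2^5,20)=20, bounds=[10,20]
  i=6: D_i=min(5*2^6,20)=20, bounds=[10,20]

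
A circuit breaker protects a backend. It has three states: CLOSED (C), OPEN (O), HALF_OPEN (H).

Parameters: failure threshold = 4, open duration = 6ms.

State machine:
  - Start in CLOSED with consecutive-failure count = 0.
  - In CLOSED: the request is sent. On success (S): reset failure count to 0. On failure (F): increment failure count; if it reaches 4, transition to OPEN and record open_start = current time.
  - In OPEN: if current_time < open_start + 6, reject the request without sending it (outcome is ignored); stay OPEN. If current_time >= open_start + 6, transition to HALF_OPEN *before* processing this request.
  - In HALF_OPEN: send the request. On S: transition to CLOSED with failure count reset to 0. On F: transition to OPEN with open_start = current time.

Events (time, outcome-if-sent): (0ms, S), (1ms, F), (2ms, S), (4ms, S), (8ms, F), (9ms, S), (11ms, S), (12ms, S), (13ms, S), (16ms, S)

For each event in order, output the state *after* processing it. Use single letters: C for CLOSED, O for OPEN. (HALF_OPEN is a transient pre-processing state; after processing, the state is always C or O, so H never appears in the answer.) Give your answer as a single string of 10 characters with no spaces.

State after each event:
  event#1 t=0ms outcome=S: state=CLOSED
  event#2 t=1ms outcome=F: state=CLOSED
  event#3 t=2ms outcome=S: state=CLOSED
  event#4 t=4ms outcome=S: state=CLOSED
  event#5 t=8ms outcome=F: state=CLOSED
  event#6 t=9ms outcome=S: state=CLOSED
  event#7 t=11ms outcome=S: state=CLOSED
  event#8 t=12ms outcome=S: state=CLOSED
  event#9 t=13ms outcome=S: state=CLOSED
  event#10 t=16ms outcome=S: state=CLOSED

Answer: CCCCCCCCCC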